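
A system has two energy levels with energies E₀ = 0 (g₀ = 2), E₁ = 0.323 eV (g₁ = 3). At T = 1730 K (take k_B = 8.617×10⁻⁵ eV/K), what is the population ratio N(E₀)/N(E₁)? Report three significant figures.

k_BT = 8.617×10⁻⁵ × 1730 K = 0.14907 eV.
n₀/n₁ = (g₀/g₁) exp[−(E₀−E₁)/kT] = (2/3) × exp(−(-0.323 eV)/(0.14907 eV)) = (2/3) × exp(2.1668) = 5.82.

5.82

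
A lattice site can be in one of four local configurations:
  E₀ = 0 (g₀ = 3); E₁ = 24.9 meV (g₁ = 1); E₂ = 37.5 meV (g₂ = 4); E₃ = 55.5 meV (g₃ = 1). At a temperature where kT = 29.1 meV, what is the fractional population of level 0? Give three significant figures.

0.642

Eᵢ/kT = 0, 0.85567, 1.2887, 1.9072.
Z = Σ gᵢe^(−Eᵢ/kT) = 3·e^(−0) + 1·e^(−0.85567) + 4·e^(−1.2887) + 1·e^(−1.9072) = 3.0000 + 0.42500 + 1.1025 + 0.14850 = 4.6760.
P₀ = g₀ e^(−E₀/kT) / Z = 3.0000/4.6760 = 0.642.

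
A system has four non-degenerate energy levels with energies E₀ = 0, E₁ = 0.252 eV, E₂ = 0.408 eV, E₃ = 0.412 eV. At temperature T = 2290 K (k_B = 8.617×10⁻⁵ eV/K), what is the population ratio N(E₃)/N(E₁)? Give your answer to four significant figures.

k_BT = 8.617×10⁻⁵ × 2290 K = 0.197329 eV.
n₃/n₁ = exp[−(E₃−E₁)/kT] = exp(−(0.160 eV)/(0.197329 eV)) = exp(-0.810829) = 0.4445.

0.4445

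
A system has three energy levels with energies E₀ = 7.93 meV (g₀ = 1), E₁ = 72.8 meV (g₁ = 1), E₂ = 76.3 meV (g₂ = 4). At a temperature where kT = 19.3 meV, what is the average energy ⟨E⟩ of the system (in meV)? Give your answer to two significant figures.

17 meV

Eᵢ/kT = 0.4109, 3.772, 3.953.
Z = Σ gᵢe^(−Eᵢ/kT) = 1·e^(−0.4109) + 1·e^(−3.772) + 4·e^(−3.953) = 0.6631 + 0.02301 + 0.07679 = 0.7629.
⟨E⟩ = Σ Eᵢ gᵢe^(−Eᵢ/kT) / Z = (7.93·0.6631 + 72.8·0.02301 + 76.3·0.07679) / 0.7629 = 17 meV.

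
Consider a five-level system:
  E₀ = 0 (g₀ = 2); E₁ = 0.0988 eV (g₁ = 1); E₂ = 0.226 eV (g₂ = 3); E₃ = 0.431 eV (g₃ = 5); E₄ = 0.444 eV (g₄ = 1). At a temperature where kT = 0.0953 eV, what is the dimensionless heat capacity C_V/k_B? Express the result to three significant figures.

0.973

Eᵢ/kT = 0, 1.0367, 2.3715, 4.5226, 4.6590.
Z = Σ gᵢe^(−Eᵢ/kT) = 2·e^(−0) + 1·e^(−1.0367) + 3·e^(−2.3715) + 5·e^(−4.5226) + 1·e^(−4.6590) = 2.0000 + 0.35462 + 0.28002 + 0.054304 + 0.0094759 = 2.6984.
⟨E⟩ = 0.046670 eV, ⟨E²⟩ = 0.011014 eV².
C_V/k_B = (⟨E²⟩ − ⟨E⟩²)/(kT)² = (0.011014 − 0.0021781)/0.0090821 = 0.973.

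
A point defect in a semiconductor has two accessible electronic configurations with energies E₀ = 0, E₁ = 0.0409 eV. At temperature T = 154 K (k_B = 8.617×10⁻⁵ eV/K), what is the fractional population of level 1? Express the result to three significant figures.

0.0439

k_BT = 8.617×10⁻⁵ × 154 K = 0.013270 eV.
Eᵢ/kT = 0, 3.0821.
Z = Σ e^(−Eᵢ/kT) = e^(−0) + e^(−3.0821) = 1.0000 + 0.045863 = 1.0459.
P₁ = e^(−E₁/kT) / Z = 0.045863/1.0459 = 0.0439.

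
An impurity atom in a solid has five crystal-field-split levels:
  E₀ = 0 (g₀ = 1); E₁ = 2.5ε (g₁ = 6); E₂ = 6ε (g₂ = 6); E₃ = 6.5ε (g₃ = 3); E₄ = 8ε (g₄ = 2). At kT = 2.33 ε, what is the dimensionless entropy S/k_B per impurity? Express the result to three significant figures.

2.42

Eᵢ/kT = 0, 1.0730, 2.5751, 2.7897, 3.4335.
Z = Σ gᵢe^(−Eᵢ/kT) = 1·e^(−0) + 6·e^(−1.0730) + 6·e^(−2.5751) + 3·e^(−2.7897) + 2·e^(−3.4335) = 1.0000 + 2.0519 + 0.45688 + 0.18432 + 0.064548 = 3.7576.
⟨E⟩ = Σ EᵢPᵢ = 2.5510 ε.
S/k_B = ln Z + ⟨E⟩/kT = ln(3.7576) + 2.5510/2.33 = 1.3238 + 1.0948 = 2.42.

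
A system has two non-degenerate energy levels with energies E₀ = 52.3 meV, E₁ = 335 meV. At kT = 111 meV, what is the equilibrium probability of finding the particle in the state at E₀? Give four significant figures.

0.9274

Eᵢ/kT = 0.471171, 3.01802.
Z = Σ e^(−Eᵢ/kT) = e^(−0.471171) + e^(−3.01802) = 0.624271 + 0.0488979 = 0.673169.
P₀ = e^(−E₀/kT) / Z = 0.624271/0.673169 = 0.9274.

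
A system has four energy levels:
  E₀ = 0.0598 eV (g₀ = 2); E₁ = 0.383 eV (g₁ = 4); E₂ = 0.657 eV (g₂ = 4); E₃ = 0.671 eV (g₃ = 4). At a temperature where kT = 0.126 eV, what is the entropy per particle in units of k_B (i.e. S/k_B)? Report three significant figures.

Eᵢ/kT = 0.47460, 3.0397, 5.2143, 5.3254.
Z = Σ gᵢe^(−Eᵢ/kT) = 2·e^(−0.47460) + 4·e^(−3.0397) + 4·e^(−5.2143) + 4·e^(−5.3254) = 1.2443 + 0.19140 + 0.021753 + 0.019466 = 1.4769.
⟨E⟩ = Σ EᵢPᵢ = 0.11854 eV.
S/k_B = ln Z + ⟨E⟩/kT = ln(1.4769) + 0.11854/0.126 = 0.38995 + 0.94079 = 1.33.

1.33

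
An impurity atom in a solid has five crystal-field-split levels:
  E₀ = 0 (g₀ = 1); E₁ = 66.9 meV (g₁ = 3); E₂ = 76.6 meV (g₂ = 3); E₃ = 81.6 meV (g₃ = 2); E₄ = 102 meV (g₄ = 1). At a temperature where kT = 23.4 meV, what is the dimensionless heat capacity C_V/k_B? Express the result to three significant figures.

1.96

Eᵢ/kT = 0, 2.8590, 3.2735, 3.4872, 4.3590.
Z = Σ gᵢe^(−Eᵢ/kT) = 1·e^(−0) + 3·e^(−2.8590) + 3·e^(−3.2735) + 2·e^(−3.4872) + 1·e^(−4.3590) = 1.0000 + 0.17198 + 0.11362 + 0.061173 + 0.012791 = 1.3596.
⟨E⟩ = 19.495 meV, ⟨E²⟩ = 1453.9 meV².
C_V/k_B = (⟨E²⟩ − ⟨E⟩²)/(kT)² = (1453.9 − 380.06)/547.56 = 1.96.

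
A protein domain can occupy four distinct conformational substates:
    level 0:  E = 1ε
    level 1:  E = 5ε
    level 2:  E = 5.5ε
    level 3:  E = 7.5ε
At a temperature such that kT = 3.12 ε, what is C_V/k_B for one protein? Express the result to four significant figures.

0.5678

Eᵢ/kT = 0.320513, 1.60256, 1.76282, 2.40385.
Z = Σ e^(−Eᵢ/kT) = e^(−0.320513) + e^(−1.60256) + e^(−1.76282) + e^(−2.40385) = 0.725777 + 0.201380 + 0.171560 + 0.0903694 = 1.18909.
⟨E⟩ = 2.82067 ε, ⟨E²⟩ = 13.4836 ε².
C_V/k_B = (⟨E²⟩ − ⟨E⟩²)/(kT)² = (13.4836 − 7.95618)/9.73440 = 0.5678.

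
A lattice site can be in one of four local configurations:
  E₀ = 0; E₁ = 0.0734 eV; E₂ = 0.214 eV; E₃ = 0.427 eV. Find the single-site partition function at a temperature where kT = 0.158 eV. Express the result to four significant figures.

Eᵢ/kT = 0, 0.464557, 1.35443, 2.70253.
Z = Σ e^(−Eᵢ/kT) = e^(−0) + e^(−0.464557) + e^(−1.35443) + e^(−2.70253) = 1.00000 + 0.628413 + 0.258094 + 0.0670357 = 1.95354.

Z = 1.954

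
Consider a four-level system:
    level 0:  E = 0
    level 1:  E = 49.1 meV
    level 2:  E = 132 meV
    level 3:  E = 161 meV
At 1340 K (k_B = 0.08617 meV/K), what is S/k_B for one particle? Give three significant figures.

k_BT = 0.08617 × 1340 K = 115.47 meV.
Eᵢ/kT = 0, 0.42522, 1.1432, 1.3943.
Z = Σ e^(−Eᵢ/kT) = e^(−0) + e^(−0.42522) + e^(−1.1432) + e^(−1.3943) = 1.0000 + 0.65363 + 0.31880 + 0.24801 = 2.2204.
⟨E⟩ = Σ EᵢPᵢ = 51.389 meV.
S/k_B = ln Z + ⟨E⟩/kT = ln(2.2204) + 51.389/115.47 = 0.79769 + 0.44504 = 1.24.

1.24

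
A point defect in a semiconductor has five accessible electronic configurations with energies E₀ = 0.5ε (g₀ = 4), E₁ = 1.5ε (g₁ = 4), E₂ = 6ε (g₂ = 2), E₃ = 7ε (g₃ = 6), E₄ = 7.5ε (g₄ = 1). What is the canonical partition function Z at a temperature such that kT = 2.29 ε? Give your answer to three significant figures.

Z = 5.76

Eᵢ/kT = 0.21834, 0.65502, 2.6201, 3.0568, 3.2751.
Z = Σ gᵢe^(−Eᵢ/kT) = 4·e^(−0.21834) + 4·e^(−0.65502) + 2·e^(−2.6201) + 6·e^(−3.0568) + 1·e^(−3.2751) = 3.2154 + 2.0777 + 0.14559 + 0.28223 + 0.037813 = 5.7587.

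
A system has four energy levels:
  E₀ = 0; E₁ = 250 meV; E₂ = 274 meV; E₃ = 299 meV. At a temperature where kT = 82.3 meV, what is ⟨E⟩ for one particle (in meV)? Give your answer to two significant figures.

Eᵢ/kT = 0, 3.038, 3.329, 3.633.
Z = Σ e^(−Eᵢ/kT) = e^(−0) + e^(−3.038) + e^(−3.329) + e^(−3.633) = 1.000 + 0.04793 + 0.03583 + 0.02644 = 1.110.
⟨E⟩ = Σ Eᵢ e^(−Eᵢ/kT) / Z = (0·1.000 + 250·0.04793 + 274·0.03583 + 299·0.02644) / 1.110 = 27 meV.

27 meV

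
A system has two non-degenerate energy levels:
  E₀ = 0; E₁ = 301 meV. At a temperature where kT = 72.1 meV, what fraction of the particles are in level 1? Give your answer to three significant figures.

Eᵢ/kT = 0, 4.1748.
Z = Σ e^(−Eᵢ/kT) = e^(−0) + e^(−4.1748) = 1.0000 + 0.015378 = 1.0154.
P₁ = e^(−E₁/kT) / Z = 0.015378/1.0154 = 0.0151.

0.0151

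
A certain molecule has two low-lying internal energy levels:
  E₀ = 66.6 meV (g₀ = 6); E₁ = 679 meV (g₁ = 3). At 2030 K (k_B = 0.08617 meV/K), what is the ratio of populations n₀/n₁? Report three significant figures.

66.3

k_BT = 0.08617 × 2030 K = 174.93 meV.
n₀/n₁ = (g₀/g₁) exp[−(E₀−E₁)/kT] = (6/3) × exp(−(-612.4 meV)/(174.93 meV)) = (6/3) × exp(3.5008) = 66.3.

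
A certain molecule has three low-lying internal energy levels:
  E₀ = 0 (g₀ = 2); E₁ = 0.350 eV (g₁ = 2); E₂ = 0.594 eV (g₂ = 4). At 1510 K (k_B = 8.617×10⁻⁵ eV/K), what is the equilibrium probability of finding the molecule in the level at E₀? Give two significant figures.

k_BT = 8.617×10⁻⁵ × 1510 K = 0.1301 eV.
Eᵢ/kT = 0, 2.690, 4.566.
Z = Σ gᵢe^(−Eᵢ/kT) = 2·e^(−0) + 2·e^(−2.690) + 4·e^(−4.566) = 2.000 + 0.1358 + 0.04160 = 2.177.
P₀ = g₀ e^(−E₀/kT) / Z = 2.000/2.177 = 0.92.

0.92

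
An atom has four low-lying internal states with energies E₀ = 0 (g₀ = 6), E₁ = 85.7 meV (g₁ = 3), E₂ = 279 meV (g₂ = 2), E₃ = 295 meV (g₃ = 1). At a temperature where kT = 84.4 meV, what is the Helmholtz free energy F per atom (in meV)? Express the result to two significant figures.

Eᵢ/kT = 0, 1.015, 3.306, 3.495.
Z = Σ gᵢe^(−Eᵢ/kT) = 6·e^(−0) + 3·e^(−1.015) + 2·e^(−3.306) + 1·e^(−3.495) = 6.000 + 1.087 + 0.07333 + 0.03035 = 7.191.
F = −kT ln Z = −84.4 × ln(7.191) = −84.4 × 1.973 = -170 meV.

-170 meV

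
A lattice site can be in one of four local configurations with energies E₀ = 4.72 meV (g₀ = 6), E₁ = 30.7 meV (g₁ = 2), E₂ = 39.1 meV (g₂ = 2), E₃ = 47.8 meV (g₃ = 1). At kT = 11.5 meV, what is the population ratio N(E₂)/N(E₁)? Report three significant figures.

0.482

n₂/n₁ = (g₂/g₁) exp[−(E₂−E₁)/kT] = (2/2) × exp(−(8.4 meV)/(11.5 meV)) = (2/2) × exp(-0.73043) = 0.482.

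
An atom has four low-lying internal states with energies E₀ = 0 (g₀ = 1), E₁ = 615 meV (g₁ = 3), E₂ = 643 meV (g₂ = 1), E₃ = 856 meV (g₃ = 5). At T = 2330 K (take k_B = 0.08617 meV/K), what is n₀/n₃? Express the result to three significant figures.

14.2

k_BT = 0.08617 × 2330 K = 200.78 meV.
n₀/n₃ = (g₀/g₃) exp[−(E₀−E₃)/kT] = (1/5) × exp(−(-856 meV)/(200.78 meV)) = (1/5) × exp(4.2634) = 14.2.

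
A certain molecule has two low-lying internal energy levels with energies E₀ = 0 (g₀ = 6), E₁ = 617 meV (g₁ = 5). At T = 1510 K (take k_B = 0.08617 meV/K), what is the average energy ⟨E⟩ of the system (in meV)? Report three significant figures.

4.45 meV

k_BT = 0.08617 × 1510 K = 130.12 meV.
Eᵢ/kT = 0, 4.7418.
Z = Σ gᵢe^(−Eᵢ/kT) = 6·e^(−0) + 5·e^(−4.7418) = 6.0000 + 0.043615 = 6.0436.
⟨E⟩ = Σ Eᵢ gᵢe^(−Eᵢ/kT) / Z = (0·6.0000 + 617·0.043615) / 6.0436 = 4.45 meV.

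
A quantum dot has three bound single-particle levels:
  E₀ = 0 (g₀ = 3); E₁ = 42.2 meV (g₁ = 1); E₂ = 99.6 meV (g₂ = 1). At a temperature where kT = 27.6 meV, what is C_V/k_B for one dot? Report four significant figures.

0.2475

Eᵢ/kT = 0, 1.52899, 3.60870.
Z = Σ gᵢe^(−Eᵢ/kT) = 3·e^(−0) + 1·e^(−1.52899) + 1·e^(−3.60870) = 3.00000 + 0.216754 + 0.0270870 = 3.24384.
⟨E⟩ = 3.65150 meV, ⟨E²⟩ = 201.832 meV².
C_V/k_B = (⟨E²⟩ − ⟨E⟩²)/(kT)² = (201.832 − 13.3335)/761.760 = 0.2475.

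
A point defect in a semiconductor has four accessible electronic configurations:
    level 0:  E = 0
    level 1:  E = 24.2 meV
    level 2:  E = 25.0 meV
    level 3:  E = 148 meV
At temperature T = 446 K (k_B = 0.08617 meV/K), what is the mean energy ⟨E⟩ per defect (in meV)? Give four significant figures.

k_BT = 0.08617 × 446 K = 38.4318 meV.
Eᵢ/kT = 0, 0.629687, 0.650503, 3.85098.
Z = Σ e^(−Eᵢ/kT) = e^(−0) + e^(−0.629687) + e^(−0.650503) + e^(−3.85098) = 1.00000 + 0.532759 + 0.521783 + 0.0212589 = 2.07580.
⟨E⟩ = Σ Eᵢ e^(−Eᵢ/kT) / Z = (0·1.00000 + 24.2·0.532759 + 25.0·0.521783 + 148·0.0212589) / 2.07580 = 14.01 meV.

14.01 meV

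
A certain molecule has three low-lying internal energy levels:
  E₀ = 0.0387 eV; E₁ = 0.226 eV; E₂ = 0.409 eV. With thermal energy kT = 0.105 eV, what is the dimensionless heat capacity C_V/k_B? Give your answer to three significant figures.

0.638

Eᵢ/kT = 0.36857, 2.1524, 3.8952.
Z = Σ e^(−Eᵢ/kT) = e^(−0.36857) + e^(−2.1524) + e^(−3.8952) = 0.69172 + 0.11620 + 0.020339 = 0.82826.
⟨E⟩ = 0.074070 eV, ⟨E²⟩ = 0.012524 eV².
C_V/k_B = (⟨E²⟩ − ⟨E⟩²)/(kT)² = (0.012524 − 0.0054864)/0.011025 = 0.638.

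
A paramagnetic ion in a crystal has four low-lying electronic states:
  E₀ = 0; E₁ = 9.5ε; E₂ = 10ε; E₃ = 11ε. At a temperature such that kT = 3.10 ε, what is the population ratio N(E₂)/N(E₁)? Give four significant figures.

n₂/n₁ = exp[−(E₂−E₁)/kT] = exp(−(0.5ε)/(3.10ε)) = exp(-0.161290) = 0.8510.

0.8510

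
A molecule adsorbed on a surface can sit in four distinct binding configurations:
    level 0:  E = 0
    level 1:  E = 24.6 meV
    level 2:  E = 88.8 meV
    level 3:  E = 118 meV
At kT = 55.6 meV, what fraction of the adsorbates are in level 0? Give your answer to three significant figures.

0.509

Eᵢ/kT = 0, 0.44245, 1.5971, 2.1223.
Z = Σ e^(−Eᵢ/kT) = e^(−0) + e^(−0.44245) + e^(−1.5971) + e^(−2.1223) = 1.0000 + 0.64246 + 0.20248 + 0.11976 = 1.9647.
P₀ = e^(−E₀/kT) / Z = 1.0000/1.9647 = 0.509.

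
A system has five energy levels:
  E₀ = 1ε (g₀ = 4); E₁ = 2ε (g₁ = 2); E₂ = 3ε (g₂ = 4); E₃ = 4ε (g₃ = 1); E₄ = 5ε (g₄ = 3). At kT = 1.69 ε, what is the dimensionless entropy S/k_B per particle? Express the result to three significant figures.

2.37

Eᵢ/kT = 0.59172, 1.1834, 1.7751, 2.3669, 2.9586.
Z = Σ gᵢe^(−Eᵢ/kT) = 4·e^(−0.59172) + 2·e^(−1.1834) + 4·e^(−1.7751) + 1·e^(−2.3669) + 3·e^(−2.9586) = 2.2135 + 0.61247 + 0.67787 + 0.093771 + 0.15567 = 3.7533.
⟨E⟩ = Σ EᵢPᵢ = 1.7652 ε.
S/k_B = ln Z + ⟨E⟩/kT = ln(3.7533) + 1.7652/1.69 = 1.3226 + 1.0445 = 2.37.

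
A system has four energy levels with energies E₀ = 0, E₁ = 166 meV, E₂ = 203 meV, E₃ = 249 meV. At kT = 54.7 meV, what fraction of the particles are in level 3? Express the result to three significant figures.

Eᵢ/kT = 0, 3.0347, 3.7112, 4.5521.
Z = Σ e^(−Eᵢ/kT) = e^(−0) + e^(−3.0347) + e^(−3.7112) + e^(−4.5521) = 1.0000 + 0.048089 + 0.024448 + 0.010545 = 1.0831.
P₃ = e^(−E₃/kT) / Z = 0.010545/1.0831 = 0.00974.

0.00974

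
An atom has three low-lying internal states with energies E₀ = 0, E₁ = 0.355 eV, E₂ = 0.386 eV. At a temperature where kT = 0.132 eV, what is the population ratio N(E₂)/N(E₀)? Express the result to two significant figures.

n₂/n₀ = exp[−(E₂−E₀)/kT] = exp(−(0.386 eV)/(0.132 eV)) = exp(-2.924) = 0.054.

0.054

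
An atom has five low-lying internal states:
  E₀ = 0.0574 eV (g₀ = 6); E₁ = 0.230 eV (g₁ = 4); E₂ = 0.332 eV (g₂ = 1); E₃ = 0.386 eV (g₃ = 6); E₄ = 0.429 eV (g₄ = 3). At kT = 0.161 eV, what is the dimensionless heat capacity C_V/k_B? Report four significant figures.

0.5830

Eᵢ/kT = 0.356522, 1.42857, 2.06211, 2.39752, 2.66460.
Z = Σ gᵢe^(−Eᵢ/kT) = 6·e^(−0.356522) + 4·e^(−1.42857) + 1·e^(−2.06211) + 6·e^(−2.39752) + 3·e^(−2.66460) = 4.20064 + 0.958606 + 0.127185 + 0.545659 + 0.208882 = 6.04097.
⟨E⟩ = 0.133101 eV, ⟨E²⟩ = 0.0328280 eV².
C_V/k_B = (⟨E²⟩ − ⟨E⟩²)/(kT)² = (0.0328280 − 0.0177159)/0.0259210 = 0.5830.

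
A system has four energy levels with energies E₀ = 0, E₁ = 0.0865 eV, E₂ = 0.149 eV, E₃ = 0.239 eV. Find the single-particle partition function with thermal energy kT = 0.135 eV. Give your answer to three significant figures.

Eᵢ/kT = 0, 0.64074, 1.1037, 1.7704.
Z = Σ e^(−Eᵢ/kT) = e^(−0) + e^(−0.64074) + e^(−1.1037) + e^(−1.7704) = 1.0000 + 0.52690 + 0.33164 + 0.17026 = 2.0288.

Z = 2.03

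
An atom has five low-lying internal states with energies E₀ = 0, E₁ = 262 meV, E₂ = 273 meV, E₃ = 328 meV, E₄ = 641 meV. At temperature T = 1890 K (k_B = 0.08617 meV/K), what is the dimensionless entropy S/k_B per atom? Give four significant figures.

1.069

k_BT = 0.08617 × 1890 K = 162.861 meV.
Eᵢ/kT = 0, 1.60873, 1.67628, 2.01399, 3.93587.
Z = Σ e^(−Eᵢ/kT) = e^(−0) + e^(−1.60873) + e^(−1.67628) + e^(−2.01399) + e^(−3.93587) = 1.00000 + 0.200142 + 0.187069 + 0.133455 + 0.0195287 = 1.54019.
⟨E⟩ = Σ EᵢPᵢ = 103.752 meV.
S/k_B = ln Z + ⟨E⟩/kT = ln(1.54019) + 103.752/162.861 = 0.431906 + 0.637059 = 1.069.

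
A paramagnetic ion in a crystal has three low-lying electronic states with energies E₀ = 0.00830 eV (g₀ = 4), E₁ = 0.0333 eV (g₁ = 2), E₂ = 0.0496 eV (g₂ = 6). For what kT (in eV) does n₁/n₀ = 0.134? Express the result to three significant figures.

n₁/n₀ = (g₁/g₀) exp[−(E₁−E₀)/kT] = 0.134.
⇒ (E₁−E₀)/kT = ln((2/4)/0.134) = ln(3.7313) = 1.3168.
kT = 0.02500 eV / 1.3168 = 0.0190 eV.

0.0190 eV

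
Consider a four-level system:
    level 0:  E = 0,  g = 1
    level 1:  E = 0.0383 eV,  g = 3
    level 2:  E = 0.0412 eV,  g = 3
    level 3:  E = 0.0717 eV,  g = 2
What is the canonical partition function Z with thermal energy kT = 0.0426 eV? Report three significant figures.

Z = 3.73

Eᵢ/kT = 0, 0.89906, 0.96714, 1.6831.
Z = Σ gᵢe^(−Eᵢ/kT) = 1·e^(−0) + 3·e^(−0.89906) + 3·e^(−0.96714) + 2·e^(−1.6831) = 1.0000 + 1.2209 + 1.1405 + 0.37159 = 3.7330.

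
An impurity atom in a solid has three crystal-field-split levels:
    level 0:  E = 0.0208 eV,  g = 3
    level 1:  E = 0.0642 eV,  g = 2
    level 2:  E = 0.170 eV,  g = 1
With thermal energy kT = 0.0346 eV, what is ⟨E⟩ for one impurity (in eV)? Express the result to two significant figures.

Eᵢ/kT = 0.6012, 1.855, 4.913.
Z = Σ gᵢe^(−Eᵢ/kT) = 3·e^(−0.6012) + 2·e^(−1.855) + 1·e^(−4.913) = 1.644 + 0.3129 + 0.007350 = 1.964.
⟨E⟩ = Σ Eᵢ gᵢe^(−Eᵢ/kT) / Z = (0.0208·1.644 + 0.0642·0.3129 + 0.170·0.007350) / 1.964 = 0.028 eV.

0.028 eV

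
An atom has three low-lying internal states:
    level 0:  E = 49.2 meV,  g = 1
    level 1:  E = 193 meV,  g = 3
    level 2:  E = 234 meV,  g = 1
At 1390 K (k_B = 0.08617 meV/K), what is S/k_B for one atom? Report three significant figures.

1.42

k_BT = 0.08617 × 1390 K = 119.78 meV.
Eᵢ/kT = 0.41075, 1.6113, 1.9536.
Z = Σ gᵢe^(−Eᵢ/kT) = 1·e^(−0.41075) + 3·e^(−1.6113) + 1·e^(−1.9536) = 0.66315 + 0.59888 + 0.14176 = 1.4038.
⟨E⟩ = Σ EᵢPᵢ = 129.21 meV.
S/k_B = ln Z + ⟨E⟩/kT = ln(1.4038) + 129.21/119.78 = 0.33918 + 1.0787 = 1.42.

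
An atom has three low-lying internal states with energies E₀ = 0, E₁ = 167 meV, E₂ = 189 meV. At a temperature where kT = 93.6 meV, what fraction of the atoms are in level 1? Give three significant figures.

Eᵢ/kT = 0, 1.7842, 2.0192.
Z = Σ e^(−Eᵢ/kT) = e^(−0) + e^(−1.7842) + e^(−2.0192) = 1.0000 + 0.16793 + 0.13276 = 1.3007.
P₁ = e^(−E₁/kT) / Z = 0.16793/1.3007 = 0.129.

0.129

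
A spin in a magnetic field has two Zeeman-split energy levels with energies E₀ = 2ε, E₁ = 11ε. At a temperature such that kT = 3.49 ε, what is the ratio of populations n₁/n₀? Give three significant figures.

n₁/n₀ = exp[−(E₁−E₀)/kT] = exp(−(9ε)/(3.49ε)) = exp(-2.5788) = 0.0759.

0.0759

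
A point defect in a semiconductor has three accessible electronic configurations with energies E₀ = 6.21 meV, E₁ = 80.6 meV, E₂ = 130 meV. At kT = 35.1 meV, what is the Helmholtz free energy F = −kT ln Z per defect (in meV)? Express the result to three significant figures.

Eᵢ/kT = 0.17692, 2.2963, 3.7037.
Z = Σ e^(−Eᵢ/kT) = e^(−0.17692) + e^(−2.2963) + e^(−3.7037) = 0.83785 + 0.10063 + 0.024632 = 0.96311.
F = −kT ln Z = −35.1 × ln(0.96311) = −35.1 × -0.037588 = 1.32 meV.

1.32 meV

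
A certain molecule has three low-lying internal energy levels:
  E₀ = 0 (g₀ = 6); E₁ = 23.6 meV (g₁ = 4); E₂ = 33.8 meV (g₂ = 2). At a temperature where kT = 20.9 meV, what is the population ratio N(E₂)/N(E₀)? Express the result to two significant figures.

n₂/n₀ = (g₂/g₀) exp[−(E₂−E₀)/kT] = (2/6) × exp(−(33.8 meV)/(20.9 meV)) = (2/6) × exp(-1.617) = 0.066.

0.066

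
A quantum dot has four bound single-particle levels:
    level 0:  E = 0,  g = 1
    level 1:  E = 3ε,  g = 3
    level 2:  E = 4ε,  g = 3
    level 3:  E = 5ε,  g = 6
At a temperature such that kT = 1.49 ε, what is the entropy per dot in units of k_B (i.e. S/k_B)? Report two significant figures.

1.7

Eᵢ/kT = 0, 2.013, 2.685, 3.356.
Z = Σ gᵢe^(−Eᵢ/kT) = 1·e^(−0) + 3·e^(−2.013) + 3·e^(−2.685) + 6·e^(−3.356) = 1.000 + 0.4008 + 0.2047 + 0.2092 = 1.815.
⟨E⟩ = Σ EᵢPᵢ = 1.690 ε.
S/k_B = ln Z + ⟨E⟩/kT = ln(1.815) + 1.690/1.49 = 0.5961 + 1.134 = 1.7.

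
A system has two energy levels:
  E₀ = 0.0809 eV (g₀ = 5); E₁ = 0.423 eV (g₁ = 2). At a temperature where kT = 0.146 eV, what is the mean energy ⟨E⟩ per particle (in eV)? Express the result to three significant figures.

0.0936 eV

Eᵢ/kT = 0.55411, 2.8973.
Z = Σ gᵢe^(−Eᵢ/kT) = 5·e^(−0.55411) + 2·e^(−2.8973) = 2.8729 + 0.11034 = 2.9832.
⟨E⟩ = Σ Eᵢ gᵢe^(−Eᵢ/kT) / Z = (0.0809·2.8729 + 0.423·0.11034) / 2.9832 = 0.0936 eV.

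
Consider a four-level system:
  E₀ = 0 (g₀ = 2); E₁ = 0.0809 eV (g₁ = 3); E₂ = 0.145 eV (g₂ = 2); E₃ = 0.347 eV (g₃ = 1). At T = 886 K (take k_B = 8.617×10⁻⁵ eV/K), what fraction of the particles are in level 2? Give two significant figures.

0.089

k_BT = 8.617×10⁻⁵ × 886 K = 0.07635 eV.
Eᵢ/kT = 0, 1.060, 1.899, 4.545.
Z = Σ gᵢe^(−Eᵢ/kT) = 2·e^(−0) + 3·e^(−1.060) + 2·e^(−1.899) + 1·e^(−4.545) = 2.000 + 1.039 + 0.2994 + 0.01062 = 3.349.
P₂ = g₂ e^(−E₂/kT) / Z = 0.2994/3.349 = 0.089.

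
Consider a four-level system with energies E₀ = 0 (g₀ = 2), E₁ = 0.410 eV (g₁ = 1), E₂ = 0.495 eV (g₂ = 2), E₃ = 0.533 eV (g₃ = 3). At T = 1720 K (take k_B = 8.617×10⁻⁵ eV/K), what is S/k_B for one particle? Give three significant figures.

1.11

k_BT = 8.617×10⁻⁵ × 1720 K = 0.14821 eV.
Eᵢ/kT = 0, 2.7663, 3.3399, 3.5962.
Z = Σ gᵢe^(−Eᵢ/kT) = 2·e^(−0) + 1·e^(−2.7663) + 2·e^(−3.3399) + 3·e^(−3.5962) = 2.0000 + 0.062894 + 0.070881 + 0.082283 = 2.2161.
⟨E⟩ = Σ EᵢPᵢ = 0.047258 eV.
S/k_B = ln Z + ⟨E⟩/kT = ln(2.2161) + 0.047258/0.14821 = 0.79575 + 0.31886 = 1.11.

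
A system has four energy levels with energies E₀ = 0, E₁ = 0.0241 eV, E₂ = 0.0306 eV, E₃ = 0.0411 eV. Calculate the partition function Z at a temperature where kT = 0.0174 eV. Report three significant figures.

Eᵢ/kT = 0, 1.3851, 1.7586, 2.3621.
Z = Σ e^(−Eᵢ/kT) = e^(−0) + e^(−1.3851) + e^(−1.7586) + e^(−2.3621) = 1.0000 + 0.25030 + 0.17229 + 0.094222 = 1.5168.

Z = 1.52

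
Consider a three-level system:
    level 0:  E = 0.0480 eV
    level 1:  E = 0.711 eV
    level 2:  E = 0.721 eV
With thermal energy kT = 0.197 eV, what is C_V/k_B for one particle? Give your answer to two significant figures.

0.68

Eᵢ/kT = 0.2437, 3.609, 3.660.
Z = Σ e^(−Eᵢ/kT) = e^(−0.2437) + e^(−3.609) + e^(−3.660) = 0.7837 + 0.02708 + 0.02573 = 0.8365.
⟨E⟩ = 0.09016 eV, ⟨E²⟩ = 0.03451 eV².
C_V/k_B = (⟨E²⟩ − ⟨E⟩²)/(kT)² = (0.03451 − 0.008129)/0.03881 = 0.68.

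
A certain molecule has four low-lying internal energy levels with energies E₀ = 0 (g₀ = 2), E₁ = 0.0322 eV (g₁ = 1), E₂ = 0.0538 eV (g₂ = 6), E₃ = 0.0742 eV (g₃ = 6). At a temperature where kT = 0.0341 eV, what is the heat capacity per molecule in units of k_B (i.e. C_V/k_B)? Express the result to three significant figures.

Eᵢ/kT = 0, 0.94428, 1.5777, 2.1760.
Z = Σ gᵢe^(−Eᵢ/kT) = 2·e^(−0) + 1·e^(−0.94428) + 6·e^(−1.5777) + 6·e^(−2.1760) = 2.0000 + 0.38896 + 1.2387 + 0.68097 = 4.3086.
⟨E⟩ = 0.030101 eV, ⟨E²⟩ = 0.0017959 eV².
C_V/k_B = (⟨E²⟩ − ⟨E⟩²)/(kT)² = (0.0017959 − 0.00090607)/0.0011628 = 0.765.

0.765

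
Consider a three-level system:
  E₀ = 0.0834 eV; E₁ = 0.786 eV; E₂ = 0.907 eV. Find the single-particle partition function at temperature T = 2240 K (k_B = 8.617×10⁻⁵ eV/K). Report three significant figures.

k_BT = 8.617×10⁻⁵ × 2240 K = 0.19302 eV.
Eᵢ/kT = 0.43208, 4.0721, 4.6990.
Z = Σ e^(−Eᵢ/kT) = e^(−0.43208) + e^(−4.0721) + e^(−4.6990) = 0.64916 + 0.017042 + 0.0091044 = 0.67531.

Z = 0.675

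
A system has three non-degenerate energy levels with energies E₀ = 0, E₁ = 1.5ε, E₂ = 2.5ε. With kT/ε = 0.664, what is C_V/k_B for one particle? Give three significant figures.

0.682

Eᵢ/kT = 0, 2.2590, 3.7651.
Z = Σ e^(−Eᵢ/kT) = e^(−0) + e^(−2.2590) + e^(−3.7651) = 1.0000 + 0.10445 + 0.023165 = 1.1276.
⟨E⟩ = 0.19030 ε, ⟨E²⟩ = 0.33682 ε².
C_V/k_B = (⟨E²⟩ − ⟨E⟩²)/(kT)² = (0.33682 − 0.036214)/0.44090 = 0.682.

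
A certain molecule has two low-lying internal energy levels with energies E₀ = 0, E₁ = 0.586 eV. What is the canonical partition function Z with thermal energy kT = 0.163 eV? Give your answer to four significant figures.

Eᵢ/kT = 0, 3.59509.
Z = Σ e^(−Eᵢ/kT) = e^(−0) + e^(−3.59509) = 1.00000 + 0.0274582 = 1.02746.

Z = 1.027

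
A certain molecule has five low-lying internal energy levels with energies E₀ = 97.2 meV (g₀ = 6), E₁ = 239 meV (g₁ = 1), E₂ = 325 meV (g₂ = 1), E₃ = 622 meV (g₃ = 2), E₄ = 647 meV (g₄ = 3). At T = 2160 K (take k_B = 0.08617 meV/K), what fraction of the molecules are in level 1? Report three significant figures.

k_BT = 0.08617 × 2160 K = 186.13 meV.
Eᵢ/kT = 0.52222, 1.2840, 1.7461, 3.3418, 3.4761.
Z = Σ gᵢe^(−Eᵢ/kT) = 6·e^(−0.52222) + 1·e^(−1.2840) + 1·e^(−1.7461) + 2·e^(−3.3418) + 3·e^(−3.4761) = 3.5592 + 0.27693 + 0.17445 + 0.070746 + 0.092783 = 4.1741.
P₁ = g₁ e^(−E₁/kT) / Z = 0.27693/4.1741 = 0.0663.

0.0663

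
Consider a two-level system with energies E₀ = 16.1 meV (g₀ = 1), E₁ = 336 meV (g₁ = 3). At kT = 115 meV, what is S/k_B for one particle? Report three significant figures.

0.606

Eᵢ/kT = 0.14000, 2.9217.
Z = Σ gᵢe^(−Eᵢ/kT) = 1·e^(−0.14000) + 3·e^(−2.9217) = 0.86936 + 0.16153 = 1.0309.
⟨E⟩ = Σ EᵢPᵢ = 66.224 meV.
S/k_B = ln Z + ⟨E⟩/kT = ln(1.0309) + 66.224/115 = 0.030432 + 0.57586 = 0.606.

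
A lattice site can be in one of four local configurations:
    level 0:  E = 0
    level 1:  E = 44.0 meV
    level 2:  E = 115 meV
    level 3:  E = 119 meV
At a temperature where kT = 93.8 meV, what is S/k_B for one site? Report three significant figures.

Eᵢ/kT = 0, 0.46908, 1.2260, 1.2687.
Z = Σ e^(−Eᵢ/kT) = e^(−0) + e^(−0.46908) + e^(−1.2260) + e^(−1.2687) = 1.0000 + 0.62558 + 0.29346 + 0.28120 = 2.2002.
⟨E⟩ = Σ EᵢPᵢ = 43.058 meV.
S/k_B = ln Z + ⟨E⟩/kT = ln(2.2002) + 43.058/93.8 = 0.78855 + 0.45904 = 1.25.

1.25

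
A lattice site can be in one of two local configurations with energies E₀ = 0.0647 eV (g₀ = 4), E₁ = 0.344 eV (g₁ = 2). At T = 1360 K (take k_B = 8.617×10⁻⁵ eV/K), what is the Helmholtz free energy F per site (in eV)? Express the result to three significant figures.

k_BT = 8.617×10⁻⁵ × 1360 K = 0.11719 eV.
Eᵢ/kT = 0.55209, 2.9354.
Z = Σ gᵢe^(−Eᵢ/kT) = 4·e^(−0.55209) + 2·e^(−2.9354) = 2.3030 + 0.10622 = 2.4092.
F = −kT ln Z = −0.11719 × ln(2.4092) = −0.11719 × 0.87929 = -0.103 eV.

-0.103 eV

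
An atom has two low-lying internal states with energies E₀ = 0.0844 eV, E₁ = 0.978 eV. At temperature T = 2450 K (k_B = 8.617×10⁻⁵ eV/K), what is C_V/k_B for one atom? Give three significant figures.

0.253

k_BT = 8.617×10⁻⁵ × 2450 K = 0.21112 eV.
Eᵢ/kT = 0.39977, 4.6324.
Z = Σ e^(−Eᵢ/kT) = e^(−0.39977) + e^(−4.6324) = 0.67047 + 0.0097314 = 0.68020.
⟨E⟩ = 0.097185 eV, ⟨E²⟩ = 0.020706 eV².
C_V/k_B = (⟨E²⟩ − ⟨E⟩²)/(kT)² = (0.020706 − 0.0094449)/0.044572 = 0.253.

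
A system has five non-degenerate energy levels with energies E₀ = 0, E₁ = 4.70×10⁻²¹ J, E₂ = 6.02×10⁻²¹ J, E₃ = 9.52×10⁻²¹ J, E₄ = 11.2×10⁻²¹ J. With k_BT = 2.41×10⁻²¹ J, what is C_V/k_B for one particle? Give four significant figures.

1.014

Eᵢ/kT = 0, 1.95021, 2.49793, 3.95021, 4.64730.
Z = Σ e^(−Eᵢ/kT) = e^(−0) + e^(−1.95021) + e^(−2.49793) + e^(−3.95021) + e^(−4.64730) = 1.00000 + 0.142244 + 0.0822551 + 0.0192507 + 0.00958745 = 1.25334.
⟨E⟩ = 1.16039, ⟨E²⟩ = 7.23704.
C_V/k_B = (⟨E²⟩ − ⟨E⟩²)/(kT)² = (7.23704 − 1.34650)/5.80810 = 1.014.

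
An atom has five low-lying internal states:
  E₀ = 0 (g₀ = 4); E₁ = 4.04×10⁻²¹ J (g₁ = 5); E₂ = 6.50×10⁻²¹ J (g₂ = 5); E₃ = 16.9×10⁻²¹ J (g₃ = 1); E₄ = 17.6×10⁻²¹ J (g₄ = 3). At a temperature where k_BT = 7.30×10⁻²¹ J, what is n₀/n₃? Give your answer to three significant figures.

n₀/n₃ = (g₀/g₃) exp[−(E₀−E₃)/kT] = (4/1) × exp(−(-16.9 ×10⁻²¹ J)/(7.30 ×10⁻²¹ J)) = (4/1) × exp(2.3151) = 40.5.

40.5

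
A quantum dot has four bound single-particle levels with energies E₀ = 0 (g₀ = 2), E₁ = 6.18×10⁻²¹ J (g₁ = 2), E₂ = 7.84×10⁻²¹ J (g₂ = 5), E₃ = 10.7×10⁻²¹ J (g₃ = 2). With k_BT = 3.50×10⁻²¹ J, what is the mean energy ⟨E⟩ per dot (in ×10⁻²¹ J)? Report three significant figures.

Eᵢ/kT = 0, 1.7657, 2.2400, 3.0571.
Z = Σ gᵢe^(−Eᵢ/kT) = 2·e^(−0) + 2·e^(−1.7657) + 5·e^(−2.2400) + 2·e^(−3.0571) = 2.0000 + 0.34213 + 0.53229 + 0.094048 = 2.9685.
⟨E⟩ = Σ Eᵢ gᵢe^(−Eᵢ/kT) / Z = (0·2.0000 + 6.18·0.34213 + 7.84·0.53229 + 10.7·0.094048) / 2.9685 = 2.46 ×10⁻²¹ J.

2.46 ×10⁻²¹ J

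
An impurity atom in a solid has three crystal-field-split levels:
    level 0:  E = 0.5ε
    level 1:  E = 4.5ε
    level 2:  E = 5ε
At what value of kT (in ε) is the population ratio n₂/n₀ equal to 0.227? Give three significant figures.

3.03 ε

n₂/n₀ = exp[−(E₂−E₀)/kT] = 0.227.
⇒ (E₂−E₀)/kT = ln(1/0.227) = ln(4.4053) = 1.4828.
kT = 4.5ε / 1.4828 = 3.03 ε.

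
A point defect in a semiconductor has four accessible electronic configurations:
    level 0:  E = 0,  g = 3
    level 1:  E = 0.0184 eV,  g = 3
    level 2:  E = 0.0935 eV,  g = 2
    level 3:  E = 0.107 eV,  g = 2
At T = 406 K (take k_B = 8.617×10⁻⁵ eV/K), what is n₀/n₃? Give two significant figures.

32

k_BT = 8.617×10⁻⁵ × 406 K = 0.03499 eV.
n₀/n₃ = (g₀/g₃) exp[−(E₀−E₃)/kT] = (3/2) × exp(−(-0.107 eV)/(0.03499 eV)) = (3/2) × exp(3.058) = 32.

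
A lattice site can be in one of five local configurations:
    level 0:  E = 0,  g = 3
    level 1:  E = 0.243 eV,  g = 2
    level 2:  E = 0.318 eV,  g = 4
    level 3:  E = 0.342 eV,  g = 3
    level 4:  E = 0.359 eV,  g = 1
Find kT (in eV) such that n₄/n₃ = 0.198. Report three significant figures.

0.0326 eV

n₄/n₃ = (g₄/g₃) exp[−(E₄−E₃)/kT] = 0.198.
⇒ (E₄−E₃)/kT = ln((1/3)/0.198) = ln(1.6835) = 0.52087.
kT = 0.017 eV / 0.52087 = 0.0326 eV.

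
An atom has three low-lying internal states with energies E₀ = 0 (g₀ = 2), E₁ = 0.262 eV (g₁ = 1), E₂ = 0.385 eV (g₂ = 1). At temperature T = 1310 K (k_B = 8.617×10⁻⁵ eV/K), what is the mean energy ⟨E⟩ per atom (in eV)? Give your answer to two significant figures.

k_BT = 8.617×10⁻⁵ × 1310 K = 0.1129 eV.
Eᵢ/kT = 0, 2.321, 3.410.
Z = Σ gᵢe^(−Eᵢ/kT) = 2·e^(−0) + 1·e^(−2.321) + 1·e^(−3.410) = 2.000 + 0.09818 + 0.03304 = 2.131.
⟨E⟩ = Σ Eᵢ gᵢe^(−Eᵢ/kT) / Z = (0·2.000 + 0.262·0.09818 + 0.385·0.03304) / 2.131 = 0.018 eV.

0.018 eV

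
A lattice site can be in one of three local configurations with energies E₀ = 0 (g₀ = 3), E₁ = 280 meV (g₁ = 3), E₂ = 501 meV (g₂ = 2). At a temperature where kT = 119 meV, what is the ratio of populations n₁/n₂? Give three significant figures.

9.61

n₁/n₂ = (g₁/g₂) exp[−(E₁−E₂)/kT] = (3/2) × exp(−(-221 meV)/(119 meV)) = (3/2) × exp(1.8571) = 9.61.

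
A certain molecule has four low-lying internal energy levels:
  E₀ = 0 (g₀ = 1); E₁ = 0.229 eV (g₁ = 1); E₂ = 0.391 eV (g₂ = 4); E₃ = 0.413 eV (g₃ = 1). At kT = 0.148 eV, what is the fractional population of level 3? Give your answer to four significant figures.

Eᵢ/kT = 0, 1.54730, 2.64189, 2.79054.
Z = Σ gᵢe^(−Eᵢ/kT) = 1·e^(−0) + 1·e^(−1.54730) + 4·e^(−2.64189) + 1·e^(−2.79054) = 1.00000 + 0.212822 + 0.284906 + 0.0613881 = 1.55912.
P₃ = g₃ e^(−E₃/kT) / Z = 0.0613881/1.55912 = 0.03937.

0.03937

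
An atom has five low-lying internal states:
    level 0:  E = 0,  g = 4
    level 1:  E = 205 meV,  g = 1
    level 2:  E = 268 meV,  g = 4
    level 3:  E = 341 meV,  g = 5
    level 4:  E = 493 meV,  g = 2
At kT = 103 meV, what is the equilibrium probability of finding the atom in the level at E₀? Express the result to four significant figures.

Eᵢ/kT = 0, 1.99029, 2.60194, 3.31068, 4.78641.
Z = Σ gᵢe^(−Eᵢ/kT) = 4·e^(−0) + 1·e^(−1.99029) + 4·e^(−2.60194) + 5·e^(−3.31068) + 2·e^(−4.78641) = 4.00000 + 0.136656 + 0.296519 + 0.182457 + 0.0166847 = 4.63232.
P₀ = g₀ e^(−E₀/kT) / Z = 4.00000/4.63232 = 0.8635.

0.8635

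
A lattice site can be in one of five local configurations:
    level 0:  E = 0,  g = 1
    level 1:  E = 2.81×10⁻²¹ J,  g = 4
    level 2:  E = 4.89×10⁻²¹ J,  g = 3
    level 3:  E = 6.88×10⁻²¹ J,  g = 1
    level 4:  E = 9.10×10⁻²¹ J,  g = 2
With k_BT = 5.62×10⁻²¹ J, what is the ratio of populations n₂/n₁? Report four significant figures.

n₂/n₁ = (g₂/g₁) exp[−(E₂−E₁)/kT] = (3/4) × exp(−(2.08 ×10⁻²¹ J)/(5.62 ×10⁻²¹ J)) = (3/4) × exp(-0.370107) = 0.5180.

0.5180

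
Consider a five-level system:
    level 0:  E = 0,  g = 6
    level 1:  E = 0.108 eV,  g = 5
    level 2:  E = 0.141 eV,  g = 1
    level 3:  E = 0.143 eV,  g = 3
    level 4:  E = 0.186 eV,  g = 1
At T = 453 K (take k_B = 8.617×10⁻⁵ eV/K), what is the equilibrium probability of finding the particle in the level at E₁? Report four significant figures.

k_BT = 8.617×10⁻⁵ × 453 K = 0.0390350 eV.
Eᵢ/kT = 0, 2.76675, 3.61214, 3.66338, 4.76495.
Z = Σ gᵢe^(−Eᵢ/kT) = 6·e^(−0) + 5·e^(−2.76675) + 1·e^(−3.61214) + 3·e^(−3.66338) + 1·e^(−4.76495) = 6.00000 + 0.314330 + 0.0269940 + 0.0769371 + 0.00852331 = 6.42678.
P₁ = g₁ e^(−E₁/kT) / Z = 0.314330/6.42678 = 0.04891.

0.04891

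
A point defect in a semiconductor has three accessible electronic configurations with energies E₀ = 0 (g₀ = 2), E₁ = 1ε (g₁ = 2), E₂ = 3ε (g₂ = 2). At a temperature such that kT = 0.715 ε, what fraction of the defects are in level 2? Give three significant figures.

Eᵢ/kT = 0, 1.3986, 4.1958.
Z = Σ gᵢe^(−Eᵢ/kT) = 2·e^(−0) + 2·e^(−1.3986) + 2·e^(−4.1958) = 2.0000 + 0.49388 + 0.030117 = 2.5240.
P₂ = g₂ e^(−E₂/kT) / Z = 0.030117/2.5240 = 0.0119.

0.0119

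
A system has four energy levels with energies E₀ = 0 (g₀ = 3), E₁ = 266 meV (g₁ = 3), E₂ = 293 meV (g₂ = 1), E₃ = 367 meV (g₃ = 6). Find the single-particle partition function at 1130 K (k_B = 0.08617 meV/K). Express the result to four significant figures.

k_BT = 0.08617 × 1130 K = 97.3721 meV.
Eᵢ/kT = 0, 2.73179, 3.00908, 3.76905.
Z = Σ gᵢe^(−Eᵢ/kT) = 3·e^(−0) + 3·e^(−2.73179) + 1·e^(−3.00908) + 6·e^(−3.76905) = 3.00000 + 0.195308 + 0.0493370 + 0.138444 = 3.38309.

Z = 3.383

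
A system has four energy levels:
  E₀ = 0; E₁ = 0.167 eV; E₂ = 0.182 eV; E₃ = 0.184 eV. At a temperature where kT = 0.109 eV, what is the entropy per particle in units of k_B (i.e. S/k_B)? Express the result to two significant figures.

Eᵢ/kT = 0, 1.532, 1.670, 1.688.
Z = Σ e^(−Eᵢ/kT) = e^(−0) + e^(−1.532) + e^(−1.670) + e^(−1.688) = 1.000 + 0.2161 + 0.1882 + 0.1849 = 1.589.
⟨E⟩ = Σ EᵢPᵢ = 0.06568 eV.
S/k_B = ln Z + ⟨E⟩/kT = ln(1.589) + 0.06568/0.109 = 0.4631 + 0.6026 = 1.1.

1.1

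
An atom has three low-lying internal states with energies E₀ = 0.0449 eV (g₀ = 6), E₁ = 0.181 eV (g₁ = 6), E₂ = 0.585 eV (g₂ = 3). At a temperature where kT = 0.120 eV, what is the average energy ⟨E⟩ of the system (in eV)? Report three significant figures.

Eᵢ/kT = 0.37417, 1.5083, 4.8750.
Z = Σ gᵢe^(−Eᵢ/kT) = 6·e^(−0.37417) + 6·e^(−1.5083) + 3·e^(−4.8750) = 4.1272 + 1.3277 + 0.022905 = 5.4778.
⟨E⟩ = Σ Eᵢ gᵢe^(−Eᵢ/kT) / Z = (0.0449·4.1272 + 0.181·1.3277 + 0.585·0.022905) / 5.4778 = 0.0801 eV.

0.0801 eV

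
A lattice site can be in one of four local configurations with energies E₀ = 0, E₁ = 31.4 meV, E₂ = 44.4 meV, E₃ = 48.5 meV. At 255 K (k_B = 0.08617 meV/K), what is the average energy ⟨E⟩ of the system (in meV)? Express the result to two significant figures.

k_BT = 0.08617 × 255 K = 21.97 meV.
Eᵢ/kT = 0, 1.429, 2.021, 2.208.
Z = Σ e^(−Eᵢ/kT) = e^(−0) + e^(−1.429) + e^(−2.021) + e^(−2.208) = 1.000 + 0.2395 + 0.1325 + 0.1099 = 1.482.
⟨E⟩ = Σ Eᵢ e^(−Eᵢ/kT) / Z = (0·1.000 + 31.4·0.2395 + 44.4·0.1325 + 48.5·0.1099) / 1.482 = 13 meV.

13 meV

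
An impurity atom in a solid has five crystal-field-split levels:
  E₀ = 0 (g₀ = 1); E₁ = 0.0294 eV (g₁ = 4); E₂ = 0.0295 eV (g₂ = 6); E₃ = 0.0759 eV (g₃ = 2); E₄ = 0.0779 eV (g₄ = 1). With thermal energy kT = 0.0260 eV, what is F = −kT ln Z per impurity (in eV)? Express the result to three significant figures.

Eᵢ/kT = 0, 1.1308, 1.1346, 2.9192, 2.9962.
Z = Σ gᵢe^(−Eᵢ/kT) = 1·e^(−0) + 4·e^(−1.1308) + 6·e^(−1.1346) + 2·e^(−2.9192) + 1·e^(−2.9962) = 1.0000 + 1.2911 + 1.9293 + 0.10795 + 0.049977 = 4.3783.
F = −kT ln Z = −0.0260 × ln(4.3783) = −0.0260 × 1.4767 = -0.0384 eV.

-0.0384 eV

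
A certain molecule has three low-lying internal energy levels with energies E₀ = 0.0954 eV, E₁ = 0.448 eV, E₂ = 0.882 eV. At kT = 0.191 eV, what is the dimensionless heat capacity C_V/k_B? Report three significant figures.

Eᵢ/kT = 0.49948, 2.3455, 4.6178.
Z = Σ e^(−Eᵢ/kT) = e^(−0.49948) + e^(−2.3455) + e^(−4.6178) = 0.60685 + 0.095799 + 0.0098745 = 0.71252.
⟨E⟩ = 0.15371 eV, ⟨E²⟩ = 0.045517 eV².
C_V/k_B = (⟨E²⟩ − ⟨E⟩²)/(kT)² = (0.045517 − 0.023627)/0.036481 = 0.600.

0.600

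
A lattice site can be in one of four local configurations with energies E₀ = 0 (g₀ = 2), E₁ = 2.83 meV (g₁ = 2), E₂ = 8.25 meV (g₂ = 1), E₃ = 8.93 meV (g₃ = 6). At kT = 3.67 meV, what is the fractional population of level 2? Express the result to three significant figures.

0.0297

Eᵢ/kT = 0, 0.77112, 2.2480, 2.4332.
Z = Σ gᵢe^(−Eᵢ/kT) = 2·e^(−0) + 2·e^(−0.77112) + 1·e^(−2.2480) + 6·e^(−2.4332) = 2.0000 + 0.92499 + 0.10561 + 0.52653 = 3.5571.
P₂ = g₂ e^(−E₂/kT) / Z = 0.10561/3.5571 = 0.0297.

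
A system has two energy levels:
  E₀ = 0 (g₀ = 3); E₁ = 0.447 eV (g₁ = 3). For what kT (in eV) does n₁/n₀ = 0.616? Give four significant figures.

0.9226 eV

n₁/n₀ = (g₁/g₀) exp[−(E₁−E₀)/kT] = 0.616.
⇒ (E₁−E₀)/kT = ln((3/3)/0.616) = ln(1.62338) = 0.484510.
kT = 0.447 eV / 0.484510 = 0.9226 eV.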